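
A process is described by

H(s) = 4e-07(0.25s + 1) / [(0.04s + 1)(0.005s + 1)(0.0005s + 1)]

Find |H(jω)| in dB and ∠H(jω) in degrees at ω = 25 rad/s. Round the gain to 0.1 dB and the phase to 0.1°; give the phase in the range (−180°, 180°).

-115.0 dB, 28.1°

At ω = 25 rad/s:
zero (1 + j25·0.25) = 1 + j6.25 → |·| ≈ 6.3295, ∠ ≈ 80.91°
pole (1 + j25·0.04) = 1 + j1 → |·| ≈ 1.4142, ∠ ≈ 45.00°
pole (1 + j25·0.005) = 1 + j0.125 → |·| ≈ 1.0078, ∠ ≈ 7.13°
pole (1 + j25·0.0005) = 1 + j0.0125 → |·| ≈ 1.0001, ∠ ≈ 0.72°
|H| = 4e-07 · 6.3295 / (1.4142 · 1.0078 · 1.0001) ≈ 1.7762e-06
Gain = 20 log₁₀(1.7762e-06) ≈ -115.01 dB
∠H = (80.91°) − (45.00° + 7.13° + 0.72°) = 28.06°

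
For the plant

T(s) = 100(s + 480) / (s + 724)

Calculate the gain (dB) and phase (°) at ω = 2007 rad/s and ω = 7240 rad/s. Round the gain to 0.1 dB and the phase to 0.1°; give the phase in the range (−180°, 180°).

ω = 2007: 39.7 dB, 6.4°; ω = 7240: 40.0 dB, 1.9°

At s = jω = j2007:
zero (s+480): 480 + j2007 → |·| = √(480²+2007²) = √4258449 ≈ 2063.6, ∠ = arctan(2007/480) ≈ 76.55°
pole (s+724): 724 + j2007 → |·| = √(724²+2007²) = √4552225 ≈ 2133.6, ∠ = arctan(2007/724) ≈ 70.16°
|T| = 100 · 2063.6 / 2133.6 ≈ 96.719
Gain = 20 log₁₀(96.719) ≈ 39.71 dB
∠T = 76.55° − 70.16° = 6.39°

At s = jω = j7240:
zero (s+480): 480 + j7240 → |·| = √(480²+7240²) = √52648000 ≈ 7255.9, ∠ = arctan(7240/480) ≈ 86.21°
pole (s+724): 724 + j7240 → |·| = √(724²+7240²) = √52941776 ≈ 7276.1, ∠ = arctan(7240/724) ≈ 84.29°
|T| = 100 · 7255.9 / 7276.1 ≈ 99.722
Gain = 20 log₁₀(99.722) ≈ 39.98 dB
∠T = 86.21° − 84.29° = 1.92°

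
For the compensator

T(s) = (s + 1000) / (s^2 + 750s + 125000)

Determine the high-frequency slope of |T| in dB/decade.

-20 dB/decade

Each pole contributes −20 dB/decade at high frequency; each zero contributes +20 dB/decade.
Net: 1 zero(s) − 2 pole(s) → -20 dB/decade.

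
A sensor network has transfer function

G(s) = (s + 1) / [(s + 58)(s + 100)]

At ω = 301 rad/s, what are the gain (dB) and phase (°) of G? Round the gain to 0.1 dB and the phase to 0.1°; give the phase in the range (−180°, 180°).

-50.2 dB, -60.9°

At s = jω = j301:
zero (s+1): 1 + j301 → |·| = √(1²+301²) = √90602 ≈ 301, ∠ = arctan(301/1) ≈ 89.81°
pole (s+58): 58 + j301 → |·| = √(58²+301²) = √93965 ≈ 306.54, ∠ = arctan(301/58) ≈ 79.09°
pole (s+100): 100 + j301 → |·| = √(100²+301²) = √100601 ≈ 317.18, ∠ = arctan(301/100) ≈ 71.62°
|G| = 1 · 301 / 97228 ≈ 0.0030958
Gain = 20 log₁₀(0.0030958) ≈ -50.18 dB
∠G = 89.81° − 150.71° = -60.90°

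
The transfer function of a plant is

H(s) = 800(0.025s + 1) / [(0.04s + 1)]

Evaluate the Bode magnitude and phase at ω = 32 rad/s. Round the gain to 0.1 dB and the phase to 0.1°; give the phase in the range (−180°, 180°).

56.0 dB, -13.3°

At ω = 32 rad/s:
zero (1 + j32·0.025) = 1 + j0.8 → |·| ≈ 1.2806, ∠ ≈ 38.66°
pole (1 + j32·0.04) = 1 + j1.28 → |·| ≈ 1.6243, ∠ ≈ 52.00°
|H| = 800 · 1.2806 / (1.6243) ≈ 630.72
Gain = 20 log₁₀(630.72) ≈ 56.00 dB
∠H = (38.66°) − (52.00°) = -13.34°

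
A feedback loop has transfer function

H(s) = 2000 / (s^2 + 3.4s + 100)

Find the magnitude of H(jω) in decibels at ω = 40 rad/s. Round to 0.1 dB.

At s = jω = j40:
quadratic: (j40)² + 3.4·j40 + 100 = -1500 + j136 → |·| ≈ 1506.2, ∠ ≈ 174.82°
|H| = 2000 / 1506.2 ≈ 1.3278
Gain = 20 log₁₀(1.3278) ≈ 2.46 dB

2.5 dB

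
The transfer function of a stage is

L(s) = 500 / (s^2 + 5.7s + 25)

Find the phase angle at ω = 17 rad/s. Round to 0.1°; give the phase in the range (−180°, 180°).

At s = jω = j17:
quadratic: (j17)² + 5.7·j17 + 25 = -264 + j96.9 → |·| ≈ 281.22, ∠ ≈ 159.84°
∠L = 0.00° − 159.84° = -159.84°

-159.8°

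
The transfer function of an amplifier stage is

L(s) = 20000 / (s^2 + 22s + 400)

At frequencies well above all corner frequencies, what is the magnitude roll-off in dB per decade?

Each pole contributes −20 dB/decade at high frequency; each zero contributes +20 dB/decade.
Net: 0 zero(s) − 2 pole(s) → -40 dB/decade.

-40 dB/decade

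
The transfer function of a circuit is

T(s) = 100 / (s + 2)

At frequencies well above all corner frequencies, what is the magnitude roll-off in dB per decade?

Each pole contributes −20 dB/decade at high frequency; each zero contributes +20 dB/decade.
Net: 0 zero(s) − 1 pole(s) → -20 dB/decade.

-20 dB/decade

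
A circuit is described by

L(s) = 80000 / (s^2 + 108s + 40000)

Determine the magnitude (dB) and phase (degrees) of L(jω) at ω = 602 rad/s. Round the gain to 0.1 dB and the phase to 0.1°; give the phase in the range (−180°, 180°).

-12.3 dB, -168.6°

At s = jω = j602:
quadratic: (j602)² + 108·j602 + 40000 = -322404 + j65016 → |·| ≈ 3.2889e+05, ∠ ≈ 168.60°
|L| = 80000 / 3.2889e+05 ≈ 0.24324
Gain = 20 log₁₀(0.24324) ≈ -12.28 dB
∠L = 0.00° − 168.60° = -168.60°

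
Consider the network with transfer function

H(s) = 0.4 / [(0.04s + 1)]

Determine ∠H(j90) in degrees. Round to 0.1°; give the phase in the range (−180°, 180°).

-74.5°

At ω = 90 rad/s:
pole (1 + j90·0.04) = 1 + j3.6 → |·| ≈ 3.7363, ∠ ≈ 74.48°
∠H = (0°) − (74.48°) = -74.48°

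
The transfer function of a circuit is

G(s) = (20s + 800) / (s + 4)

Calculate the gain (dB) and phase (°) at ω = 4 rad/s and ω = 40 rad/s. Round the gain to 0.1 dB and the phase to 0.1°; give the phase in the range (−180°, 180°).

Substitute s = j4:
Numerator: 20(j4) + 800 = 800 + j80
Denominator: (j4) + 4 = 4 + j4
|N| = √(800² + 80²) ≈ 803.99, ∠N ≈ 5.71°
|D| = √(4² + 4²) ≈ 5.6569, ∠D ≈ 45.00°
|G| = 803.99 / 5.6569 ≈ 142.13
Gain = 20 log₁₀(142.13) ≈ 43.05 dB
∠G = 5.71° − 45.00° = -39.29°

Substitute s = j40:
Numerator: 20(j40) + 800 = 800 + j800
Denominator: (j40) + 4 = 4 + j40
|N| = √(800² + 800²) ≈ 1131.4, ∠N ≈ 45.00°
|D| = √(4² + 40²) ≈ 40.2, ∠D ≈ 84.29°
|G| = 1131.4 / 40.2 ≈ 28.144
Gain = 20 log₁₀(28.144) ≈ 28.99 dB
∠G = 45.00° − 84.29° = -39.29°

ω = 4: 43.1 dB, -39.3°; ω = 40: 29.0 dB, -39.3°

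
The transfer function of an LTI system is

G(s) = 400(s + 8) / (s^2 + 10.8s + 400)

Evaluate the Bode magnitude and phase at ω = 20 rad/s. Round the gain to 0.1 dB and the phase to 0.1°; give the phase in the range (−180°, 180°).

32.0 dB, -21.8°

At s = jω = j20:
zero (s+8): 8 + j20 → |·| = √(8²+20²) = √464 ≈ 21.541, ∠ = arctan(20/8) ≈ 68.20°
quadratic: (j20)² + 10.8·j20 + 400 = 0 + j216 → |·| ≈ 216, ∠ ≈ 90.00°
|G| = 400 · 21.541 / 216 ≈ 39.891
Gain = 20 log₁₀(39.891) ≈ 32.02 dB
∠G = 68.20° − 90.00° = -21.80°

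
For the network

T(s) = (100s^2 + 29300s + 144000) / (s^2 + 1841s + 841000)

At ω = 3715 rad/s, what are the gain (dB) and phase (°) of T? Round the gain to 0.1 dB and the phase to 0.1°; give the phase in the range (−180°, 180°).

39.5 dB, 23.3°

Substitute s = j3715:
Numerator: 100(j3715)^2 + 29300(j3715) + 144000 = -1379978500 + j108849500
Denominator: (j3715)^2 + 1841(j3715) + 841000 = -12960225 + j6839315
|N| = √(1379978500² + 108849500²) ≈ 1.3843e+09, ∠N ≈ 175.49°
|D| = √(12960225² + 6839315²) ≈ 1.4654e+07, ∠D ≈ 152.18°
|T| = 1.3843e+09 / 1.4654e+07 ≈ 94.466
Gain = 20 log₁₀(94.466) ≈ 39.51 dB
∠T = 175.49° − 152.18° = 23.31°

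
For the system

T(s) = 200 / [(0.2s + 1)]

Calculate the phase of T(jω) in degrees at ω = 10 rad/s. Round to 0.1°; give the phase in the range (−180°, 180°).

-63.4°

At ω = 10 rad/s:
pole (1 + j10·0.2) = 1 + j2 → |·| ≈ 2.2361, ∠ ≈ 63.43°
∠T = (0°) − (63.43°) = -63.43°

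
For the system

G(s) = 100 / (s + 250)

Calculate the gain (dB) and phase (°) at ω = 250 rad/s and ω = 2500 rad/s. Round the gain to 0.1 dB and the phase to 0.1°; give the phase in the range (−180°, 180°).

ω = 250: -11.0 dB, -45.0°; ω = 2500: -28.0 dB, -84.3°

At s = jω = j250:
pole (s+250): 250 + j250 → |·| = √(250²+250²) = √125000 ≈ 353.55, ∠ = arctan(250/250) ≈ 45.00°
|G| = 100 / 353.55 ≈ 0.28285
Gain = 20 log₁₀(0.28285) ≈ -10.97 dB
∠G = 0.00° − 45.00° = -45.00°

At s = jω = j2500:
pole (s+250): 250 + j2500 → |·| = √(250²+2500²) = √6312500 ≈ 2512.5, ∠ = arctan(2500/250) ≈ 84.29°
|G| = 100 / 2512.5 ≈ 0.039801
Gain = 20 log₁₀(0.039801) ≈ -28.00 dB
∠G = 0.00° − 84.29° = -84.29°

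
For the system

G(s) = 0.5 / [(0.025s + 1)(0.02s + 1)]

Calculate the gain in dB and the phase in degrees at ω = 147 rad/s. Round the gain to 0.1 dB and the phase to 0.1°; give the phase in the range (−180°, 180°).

-27.5 dB, -146.0°

At ω = 147 rad/s:
pole (1 + j147·0.025) = 1 + j3.675 → |·| ≈ 3.8086, ∠ ≈ 74.78°
pole (1 + j147·0.02) = 1 + j2.94 → |·| ≈ 3.1054, ∠ ≈ 71.21°
|G| = 0.5 · 1 / (3.8086 · 3.1054) ≈ 0.042275
Gain = 20 log₁₀(0.042275) ≈ -27.48 dB
∠G = (0°) − (74.78° + 71.21°) = -145.99°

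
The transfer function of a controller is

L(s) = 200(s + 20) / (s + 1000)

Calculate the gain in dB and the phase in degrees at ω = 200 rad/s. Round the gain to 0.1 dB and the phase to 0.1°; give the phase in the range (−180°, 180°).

At s = jω = j200:
zero (s+20): 20 + j200 → |·| = √(20²+200²) = √40400 ≈ 201, ∠ = arctan(200/20) ≈ 84.29°
pole (s+1000): 1000 + j200 → |·| = √(1000²+200²) = √1040000 ≈ 1019.8, ∠ = arctan(200/1000) ≈ 11.31°
|L| = 200 · 201 / 1019.8 ≈ 39.419
Gain = 20 log₁₀(39.419) ≈ 31.91 dB
∠L = 84.29° − 11.31° = 72.98°

31.9 dB, 73.0°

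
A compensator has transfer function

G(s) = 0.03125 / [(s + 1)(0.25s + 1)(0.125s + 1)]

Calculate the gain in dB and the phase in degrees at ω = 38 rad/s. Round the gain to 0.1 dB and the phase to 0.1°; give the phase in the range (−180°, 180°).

At ω = 38 rad/s:
pole (1 + j38·1) = 1 + j38 → |·| ≈ 38.013, ∠ ≈ 88.49°
pole (1 + j38·0.25) = 1 + j9.5 → |·| ≈ 9.5525, ∠ ≈ 83.99°
pole (1 + j38·0.125) = 1 + j4.75 → |·| ≈ 4.8541, ∠ ≈ 78.11°
|G| = 0.03125 · 1 / (38.013 · 9.5525 · 4.8541) ≈ 1.7729e-05
Gain = 20 log₁₀(1.7729e-05) ≈ -95.03 dB
∠G = (0°) − (88.49° + 83.99° + 78.11°) = -250.59° ≡ 109.41° (principal value)

-95.0 dB, 109.4°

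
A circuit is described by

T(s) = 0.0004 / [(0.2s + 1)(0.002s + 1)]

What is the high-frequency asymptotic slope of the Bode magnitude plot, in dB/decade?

-40 dB/decade

Each pole contributes −20 dB/decade at high frequency; each zero contributes +20 dB/decade.
Net: 0 zero(s) − 2 pole(s) → -40 dB/decade.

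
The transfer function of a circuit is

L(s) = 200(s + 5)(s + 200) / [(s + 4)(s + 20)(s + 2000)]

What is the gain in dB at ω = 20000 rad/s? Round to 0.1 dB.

At s = jω = j20000:
zero (s+5): 5 + j20000 → |·| = √(5²+20000²) = √400000025 ≈ 20000, ∠ = arctan(20000/5) ≈ 89.99°
zero (s+200): 200 + j20000 → |·| = √(200²+20000²) = √400040000 ≈ 20001, ∠ = arctan(20000/200) ≈ 89.43°
pole (s+4): 4 + j20000 → |·| = √(4²+20000²) = √400000016 ≈ 20000, ∠ = arctan(20000/4) ≈ 89.99°
pole (s+20): 20 + j20000 → |·| = √(20²+20000²) = √400000400 ≈ 20000, ∠ = arctan(20000/20) ≈ 89.94°
pole (s+2000): 2000 + j20000 → |·| = √(2000²+20000²) = √404000000 ≈ 20100, ∠ = arctan(20000/2000) ≈ 84.29°
|L| = 200 · 4.0002e+08 / 8.04e+12 ≈ 0.0099507
Gain = 20 log₁₀(0.0099507) ≈ -40.04 dB

-40.0 dB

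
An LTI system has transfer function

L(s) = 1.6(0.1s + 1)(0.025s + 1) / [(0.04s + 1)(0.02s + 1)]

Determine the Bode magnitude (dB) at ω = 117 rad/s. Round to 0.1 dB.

13.6 dB

At ω = 117 rad/s:
zero (1 + j117·0.1) = 1 + j11.7 → |·| ≈ 11.743, ∠ ≈ 85.11°
zero (1 + j117·0.025) = 1 + j2.925 → |·| ≈ 3.0912, ∠ ≈ 71.13°
pole (1 + j117·0.04) = 1 + j4.68 → |·| ≈ 4.7856, ∠ ≈ 77.94°
pole (1 + j117·0.02) = 1 + j2.34 → |·| ≈ 2.5447, ∠ ≈ 66.86°
|L| = 1.6 · 11.743 · 3.0912 / (4.7856 · 2.5447) ≈ 4.7693
Gain = 20 log₁₀(4.7693) ≈ 13.57 dB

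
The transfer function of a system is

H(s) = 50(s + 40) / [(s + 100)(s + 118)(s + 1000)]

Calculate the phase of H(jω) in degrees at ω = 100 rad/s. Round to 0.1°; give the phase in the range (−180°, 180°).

-22.8°

At s = jω = j100:
zero (s+40): 40 + j100 → |·| = √(40²+100²) = √11600 ≈ 107.7, ∠ = arctan(100/40) ≈ 68.20°
pole (s+100): 100 + j100 → |·| = √(100²+100²) = √20000 ≈ 141.42, ∠ = arctan(100/100) ≈ 45.00°
pole (s+118): 118 + j100 → |·| = √(118²+100²) = √23924 ≈ 154.67, ∠ = arctan(100/118) ≈ 40.28°
pole (s+1000): 1000 + j100 → |·| = √(1000²+100²) = √1010000 ≈ 1005, ∠ = arctan(100/1000) ≈ 5.71°
∠H = 68.20° − 90.99° = -22.79°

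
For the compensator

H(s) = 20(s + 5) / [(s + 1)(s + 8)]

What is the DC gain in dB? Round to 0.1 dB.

H(0) = 20·5 / (1·8) = 12.5
20 log₁₀(12.5) ≈ 21.94 dB

21.9 dB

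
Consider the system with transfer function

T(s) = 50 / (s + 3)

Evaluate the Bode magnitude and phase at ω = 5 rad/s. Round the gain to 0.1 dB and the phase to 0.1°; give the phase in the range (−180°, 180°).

At s = jω = j5:
pole (s+3): 3 + j5 → |·| = √(3²+5²) = √34 ≈ 5.831, ∠ = arctan(5/3) ≈ 59.04°
|T| = 50 / 5.831 ≈ 8.5749
Gain = 20 log₁₀(8.5749) ≈ 18.66 dB
∠T = 0.00° − 59.04° = -59.04°

18.7 dB, -59.0°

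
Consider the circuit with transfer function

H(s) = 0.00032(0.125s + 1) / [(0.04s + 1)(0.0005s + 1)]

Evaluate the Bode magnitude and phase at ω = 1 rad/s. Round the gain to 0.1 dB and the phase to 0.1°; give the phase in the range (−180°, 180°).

-69.8 dB, 4.8°

At ω = 1 rad/s:
zero (1 + j1·0.125) = 1 + j0.125 → |·| ≈ 1.0078, ∠ ≈ 7.13°
pole (1 + j1·0.04) = 1 + j0.04 → |·| ≈ 1.0008, ∠ ≈ 2.29°
pole (1 + j1·0.0005) = 1 + j0.0005 → |·| ≈ 1, ∠ ≈ 0.03°
|H| = 0.00032 · 1.0078 / (1.0008 · 1) ≈ 0.00032224
Gain = 20 log₁₀(0.00032224) ≈ -69.84 dB
∠H = (7.13°) − (2.29° + 0.03°) = 4.81°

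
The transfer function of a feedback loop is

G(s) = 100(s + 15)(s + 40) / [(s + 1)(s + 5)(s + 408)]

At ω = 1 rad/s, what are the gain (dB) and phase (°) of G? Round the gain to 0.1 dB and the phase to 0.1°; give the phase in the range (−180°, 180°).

At s = jω = j1:
zero (s+15): 15 + j1 → |·| = √(15²+1²) = √226 ≈ 15.033, ∠ = arctan(1/15) ≈ 3.81°
zero (s+40): 40 + j1 → |·| = √(40²+1²) = √1601 ≈ 40.012, ∠ = arctan(1/40) ≈ 1.43°
pole (s+1): 1 + j1 → |·| = √(1²+1²) = √2 ≈ 1.4142, ∠ = arctan(1/1) ≈ 45.00°
pole (s+5): 5 + j1 → |·| = √(5²+1²) = √26 ≈ 5.099, ∠ = arctan(1/5) ≈ 11.31°
pole (s+408): 408 + j1 → |·| = √(408²+1²) = √166465 ≈ 408, ∠ = arctan(1/408) ≈ 0.14°
|G| = 100 · 601.5 / 2942.1 ≈ 20.445
Gain = 20 log₁₀(20.445) ≈ 26.21 dB
∠G = 5.24° − 56.45° = -51.21°

26.2 dB, -51.2°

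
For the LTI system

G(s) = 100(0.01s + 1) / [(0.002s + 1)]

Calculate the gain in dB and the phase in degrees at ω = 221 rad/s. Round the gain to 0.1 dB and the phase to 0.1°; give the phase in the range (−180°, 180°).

46.9 dB, 41.8°

At ω = 221 rad/s:
zero (1 + j221·0.01) = 1 + j2.21 → |·| ≈ 2.4257, ∠ ≈ 65.65°
pole (1 + j221·0.002) = 1 + j0.442 → |·| ≈ 1.0933, ∠ ≈ 23.85°
|G| = 100 · 2.4257 / (1.0933) ≈ 221.87
Gain = 20 log₁₀(221.87) ≈ 46.92 dB
∠G = (65.65°) − (23.85°) = 41.80°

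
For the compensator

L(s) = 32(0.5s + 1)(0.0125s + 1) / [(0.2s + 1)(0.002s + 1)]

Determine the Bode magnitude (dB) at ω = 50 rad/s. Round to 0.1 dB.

At ω = 50 rad/s:
zero (1 + j50·0.5) = 1 + j25 → |·| ≈ 25.02, ∠ ≈ 87.71°
zero (1 + j50·0.0125) = 1 + j0.625 → |·| ≈ 1.1792, ∠ ≈ 32.01°
pole (1 + j50·0.2) = 1 + j10 → |·| ≈ 10.05, ∠ ≈ 84.29°
pole (1 + j50·0.002) = 1 + j0.1 → |·| ≈ 1.005, ∠ ≈ 5.71°
|L| = 32 · 25.02 · 1.1792 / (10.05 · 1.005) ≈ 93.474
Gain = 20 log₁₀(93.474) ≈ 39.41 dB

39.4 dB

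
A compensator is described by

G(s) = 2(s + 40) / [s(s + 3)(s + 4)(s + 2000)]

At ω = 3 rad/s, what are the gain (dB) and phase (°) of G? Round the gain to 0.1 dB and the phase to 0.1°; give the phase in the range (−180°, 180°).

At s = jω = j3:
zero (s+40): 40 + j3 → |·| = √(40²+3²) = √1609 ≈ 40.112, ∠ = arctan(3/40) ≈ 4.29°
pole (s+3): 3 + j3 → |·| = √(3²+3²) = √18 ≈ 4.2426, ∠ = arctan(3/3) ≈ 45.00°
pole (s+4): 4 + j3 → |·| = √(4²+3²) = √25 ≈ 5, ∠ = arctan(3/4) ≈ 36.87°
pole (s+2000): 2000 + j3 → |·| = √(2000²+3²) = √4000009 ≈ 2000, ∠ = arctan(3/2000) ≈ 0.09°
pole at origin: |s| = 3, ∠ = 90.00° (in denominator)
|G| = 2 · 40.112 / 1.2728e+05 ≈ 0.0006303
Gain = 20 log₁₀(0.0006303) ≈ -64.01 dB
∠G = 4.29° − 171.96° = -167.67°

-64.0 dB, -167.7°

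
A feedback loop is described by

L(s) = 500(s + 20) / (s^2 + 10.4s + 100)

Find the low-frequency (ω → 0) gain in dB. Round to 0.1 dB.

L(0) = 500·20 / 100 = 100
20 log₁₀(100) ≈ 40.00 dB

40.0 dB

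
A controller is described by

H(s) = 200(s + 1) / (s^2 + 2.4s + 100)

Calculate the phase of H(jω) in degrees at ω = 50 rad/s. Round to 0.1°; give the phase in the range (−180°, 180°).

-88.3°

At s = jω = j50:
zero (s+1): 1 + j50 → |·| = √(1²+50²) = √2501 ≈ 50.01, ∠ = arctan(50/1) ≈ 88.85°
quadratic: (j50)² + 2.4·j50 + 100 = -2400 + j120 → |·| ≈ 2403, ∠ ≈ 177.14°
∠H = 88.85° − 177.14° = -88.29°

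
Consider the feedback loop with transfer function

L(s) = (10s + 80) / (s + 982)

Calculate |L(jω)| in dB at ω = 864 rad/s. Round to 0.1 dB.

16.4 dB

Substitute s = j864:
Numerator: 10(j864) + 80 = 80 + j8640
Denominator: (j864) + 982 = 982 + j864
|N| = √(80² + 8640²) ≈ 8640.4, ∠N ≈ 89.47°
|D| = √(982² + 864²) ≈ 1308, ∠D ≈ 41.34°
|L| = 8640.4 / 1308 ≈ 6.6058
Gain = 20 log₁₀(6.6058) ≈ 16.40 dB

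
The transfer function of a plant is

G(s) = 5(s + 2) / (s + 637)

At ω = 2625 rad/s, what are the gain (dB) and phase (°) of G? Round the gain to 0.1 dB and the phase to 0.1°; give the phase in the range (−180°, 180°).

13.7 dB, 13.6°

At s = jω = j2625:
zero (s+2): 2 + j2625 → |·| = √(2²+2625²) = √6890629 ≈ 2625, ∠ = arctan(2625/2) ≈ 89.96°
pole (s+637): 637 + j2625 → |·| = √(637²+2625²) = √7296394 ≈ 2701.2, ∠ = arctan(2625/637) ≈ 76.36°
|G| = 5 · 2625 / 2701.2 ≈ 4.859
Gain = 20 log₁₀(4.859) ≈ 13.73 dB
∠G = 89.96° − 76.36° = 13.60°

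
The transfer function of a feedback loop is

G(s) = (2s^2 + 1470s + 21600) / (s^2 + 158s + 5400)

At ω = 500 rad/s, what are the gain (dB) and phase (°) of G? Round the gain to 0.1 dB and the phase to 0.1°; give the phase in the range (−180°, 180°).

10.7 dB, -39.0°

Substitute s = j500:
Numerator: 2(j500)^2 + 1470(j500) + 21600 = -478400 + j735000
Denominator: (j500)^2 + 158(j500) + 5400 = -244600 + j79000
|N| = √(478400² + 735000²) ≈ 8.7698e+05, ∠N ≈ 123.06°
|D| = √(244600² + 79000²) ≈ 2.5704e+05, ∠D ≈ 162.10°
|G| = 8.7698e+05 / 2.5704e+05 ≈ 3.4118
Gain = 20 log₁₀(3.4118) ≈ 10.66 dB
∠G = 123.06° − 162.10° = -39.04°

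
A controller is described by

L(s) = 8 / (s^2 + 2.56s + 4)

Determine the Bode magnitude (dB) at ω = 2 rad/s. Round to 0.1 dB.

At s = jω = j2:
quadratic: (j2)² + 2.56·j2 + 4 = 0 + j5.12 → |·| ≈ 5.12, ∠ ≈ 90.00°
|L| = 8 / 5.12 ≈ 1.5625
Gain = 20 log₁₀(1.5625) ≈ 3.88 dB

3.9 dB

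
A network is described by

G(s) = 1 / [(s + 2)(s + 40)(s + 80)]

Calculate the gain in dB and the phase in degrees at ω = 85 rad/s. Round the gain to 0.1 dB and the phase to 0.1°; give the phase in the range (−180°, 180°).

At s = jω = j85:
pole (s+2): 2 + j85 → |·| = √(2²+85²) = √7229 ≈ 85.024, ∠ = arctan(85/2) ≈ 88.65°
pole (s+40): 40 + j85 → |·| = √(40²+85²) = √8825 ≈ 93.941, ∠ = arctan(85/40) ≈ 64.80°
pole (s+80): 80 + j85 → |·| = √(80²+85²) = √13625 ≈ 116.73, ∠ = arctan(85/80) ≈ 46.74°
|G| = 1 / 9.3235e+05 ≈ 1.0726e-06
Gain = 20 log₁₀(1.0726e-06) ≈ -119.39 dB
∠G = 0.00° − 200.19° = -200.19° ≡ 159.81° (principal value)

-119.4 dB, 159.8°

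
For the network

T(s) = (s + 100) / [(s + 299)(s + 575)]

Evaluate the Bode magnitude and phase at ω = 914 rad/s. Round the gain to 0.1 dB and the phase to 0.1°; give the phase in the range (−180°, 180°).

-61.1 dB, -46.0°

At s = jω = j914:
zero (s+100): 100 + j914 → |·| = √(100²+914²) = √845396 ≈ 919.45, ∠ = arctan(914/100) ≈ 83.76°
pole (s+299): 299 + j914 → |·| = √(299²+914²) = √924797 ≈ 961.66, ∠ = arctan(914/299) ≈ 71.89°
pole (s+575): 575 + j914 → |·| = √(575²+914²) = √1166021 ≈ 1079.8, ∠ = arctan(914/575) ≈ 57.83°
|T| = 1 · 919.45 / 1.0384e+06 ≈ 0.00088545
Gain = 20 log₁₀(0.00088545) ≈ -61.06 dB
∠T = 83.76° − 129.72° = -45.96°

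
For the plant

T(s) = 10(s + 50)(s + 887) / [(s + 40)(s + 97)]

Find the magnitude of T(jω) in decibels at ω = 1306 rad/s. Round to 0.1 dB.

21.6 dB

At s = jω = j1306:
zero (s+50): 50 + j1306 → |·| = √(50²+1306²) = √1708136 ≈ 1307, ∠ = arctan(1306/50) ≈ 87.81°
zero (s+887): 887 + j1306 → |·| = √(887²+1306²) = √2492405 ≈ 1578.7, ∠ = arctan(1306/887) ≈ 55.82°
pole (s+40): 40 + j1306 → |·| = √(40²+1306²) = √1707236 ≈ 1306.6, ∠ = arctan(1306/40) ≈ 88.25°
pole (s+97): 97 + j1306 → |·| = √(97²+1306²) = √1715045 ≈ 1309.6, ∠ = arctan(1306/97) ≈ 85.75°
|T| = 10 · 2.0634e+06 / 1.7111e+06 ≈ 12.059
Gain = 20 log₁₀(12.059) ≈ 21.63 dB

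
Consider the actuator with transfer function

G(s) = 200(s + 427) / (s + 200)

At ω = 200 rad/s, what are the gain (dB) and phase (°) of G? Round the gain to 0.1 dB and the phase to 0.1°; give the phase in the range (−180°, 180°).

50.5 dB, -19.9°

At s = jω = j200:
zero (s+427): 427 + j200 → |·| = √(427²+200²) = √222329 ≈ 471.52, ∠ = arctan(200/427) ≈ 25.10°
pole (s+200): 200 + j200 → |·| = √(200²+200²) = √80000 ≈ 282.84, ∠ = arctan(200/200) ≈ 45.00°
|G| = 200 · 471.52 / 282.84 ≈ 333.42
Gain = 20 log₁₀(333.42) ≈ 50.46 dB
∠G = 25.10° − 45.00° = -19.90°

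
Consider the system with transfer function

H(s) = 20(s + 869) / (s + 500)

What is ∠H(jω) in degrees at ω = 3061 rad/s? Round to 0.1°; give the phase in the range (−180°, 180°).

At s = jω = j3061:
zero (s+869): 869 + j3061 → |·| = √(869²+3061²) = √10124882 ≈ 3182, ∠ = arctan(3061/869) ≈ 74.15°
pole (s+500): 500 + j3061 → |·| = √(500²+3061²) = √9619721 ≈ 3101.6, ∠ = arctan(3061/500) ≈ 80.72°
∠H = 74.15° − 80.72° = -6.57°

-6.6°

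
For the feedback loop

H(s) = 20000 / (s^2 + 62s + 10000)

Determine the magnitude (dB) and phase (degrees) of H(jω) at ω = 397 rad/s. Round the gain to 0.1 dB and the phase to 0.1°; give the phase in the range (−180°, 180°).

At s = jω = j397:
quadratic: (j397)² + 62·j397 + 10000 = -147609 + j24614 → |·| ≈ 1.4965e+05, ∠ ≈ 170.53°
|H| = 20000 / 1.4965e+05 ≈ 0.13365
Gain = 20 log₁₀(0.13365) ≈ -17.48 dB
∠H = 0.00° − 170.53° = -170.53°

-17.5 dB, -170.5°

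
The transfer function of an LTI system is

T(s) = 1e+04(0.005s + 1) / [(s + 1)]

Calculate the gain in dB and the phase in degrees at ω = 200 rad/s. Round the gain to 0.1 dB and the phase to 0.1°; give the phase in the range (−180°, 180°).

At ω = 200 rad/s:
zero (1 + j200·0.005) = 1 + j1 → |·| ≈ 1.4142, ∠ ≈ 45.00°
pole (1 + j200·1) = 1 + j200 → |·| ≈ 200, ∠ ≈ 89.71°
|T| = 1e+04 · 1.4142 / (200) ≈ 70.71
Gain = 20 log₁₀(70.71) ≈ 36.99 dB
∠T = (45.00°) − (89.71°) = -44.71°

37.0 dB, -44.7°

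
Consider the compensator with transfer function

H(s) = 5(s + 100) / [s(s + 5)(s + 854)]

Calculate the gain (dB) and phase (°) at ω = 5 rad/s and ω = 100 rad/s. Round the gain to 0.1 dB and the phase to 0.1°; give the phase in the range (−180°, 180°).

At s = jω = j5:
zero (s+100): 100 + j5 → |·| = √(100²+5²) = √10025 ≈ 100.12, ∠ = arctan(5/100) ≈ 2.86°
pole (s+5): 5 + j5 → |·| = √(5²+5²) = √50 ≈ 7.0711, ∠ = arctan(5/5) ≈ 45.00°
pole (s+854): 854 + j5 → |·| = √(854²+5²) = √729341 ≈ 854.01, ∠ = arctan(5/854) ≈ 0.34°
pole at origin: |s| = 5, ∠ = 90.00° (in denominator)
|H| = 5 · 100.12 / 30194 ≈ 0.016579
Gain = 20 log₁₀(0.016579) ≈ -35.61 dB
∠H = 2.86° − 135.34° = -132.48°

At s = jω = j100:
zero (s+100): 100 + j100 → |·| = √(100²+100²) = √20000 ≈ 141.42, ∠ = arctan(100/100) ≈ 45.00°
pole (s+5): 5 + j100 → |·| = √(5²+100²) = √10025 ≈ 100.12, ∠ = arctan(100/5) ≈ 87.14°
pole (s+854): 854 + j100 → |·| = √(854²+100²) = √739316 ≈ 859.83, ∠ = arctan(100/854) ≈ 6.68°
pole at origin: |s| = 100, ∠ = 90.00° (in denominator)
|H| = 5 · 141.42 / 8.6086e+06 ≈ 8.2139e-05
Gain = 20 log₁₀(8.2139e-05) ≈ -81.71 dB
∠H = 45.00° − 183.82° = -138.82°

ω = 5: -35.6 dB, -132.5°; ω = 100: -81.7 dB, -138.8°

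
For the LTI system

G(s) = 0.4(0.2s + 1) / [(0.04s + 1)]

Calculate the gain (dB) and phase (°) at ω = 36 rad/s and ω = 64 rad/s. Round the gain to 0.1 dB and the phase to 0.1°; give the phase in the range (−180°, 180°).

At ω = 36 rad/s:
zero (1 + j36·0.2) = 1 + j7.2 → |·| ≈ 7.2691, ∠ ≈ 82.09°
pole (1 + j36·0.04) = 1 + j1.44 → |·| ≈ 1.7532, ∠ ≈ 55.22°
|G| = 0.4 · 7.2691 / (1.7532) ≈ 1.6585
Gain = 20 log₁₀(1.6585) ≈ 4.39 dB
∠G = (82.09°) − (55.22°) = 26.87°

At ω = 64 rad/s:
zero (1 + j64·0.2) = 1 + j12.8 → |·| ≈ 12.839, ∠ ≈ 85.53°
pole (1 + j64·0.04) = 1 + j2.56 → |·| ≈ 2.7484, ∠ ≈ 68.66°
|G| = 0.4 · 12.839 / (2.7484) ≈ 1.8686
Gain = 20 log₁₀(1.8686) ≈ 5.43 dB
∠G = (85.53°) − (68.66°) = 16.87°

ω = 36: 4.4 dB, 26.9°; ω = 64: 5.4 dB, 16.9°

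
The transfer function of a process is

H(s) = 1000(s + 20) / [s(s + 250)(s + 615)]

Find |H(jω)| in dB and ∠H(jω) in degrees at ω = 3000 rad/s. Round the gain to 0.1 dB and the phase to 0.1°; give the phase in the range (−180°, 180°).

-79.3 dB, -164.0°

At s = jω = j3000:
zero (s+20): 20 + j3000 → |·| = √(20²+3000²) = √9000400 ≈ 3000.1, ∠ = arctan(3000/20) ≈ 89.62°
pole (s+250): 250 + j3000 → |·| = √(250²+3000²) = √9062500 ≈ 3010.4, ∠ = arctan(3000/250) ≈ 85.24°
pole (s+615): 615 + j3000 → |·| = √(615²+3000²) = √9378225 ≈ 3062.4, ∠ = arctan(3000/615) ≈ 78.41°
pole at origin: |s| = 3000, ∠ = 90.00° (in denominator)
|H| = 1000 · 3000.1 / 2.7657e+10 ≈ 0.00010848
Gain = 20 log₁₀(0.00010848) ≈ -79.29 dB
∠H = 89.62° − 253.65° = -164.03°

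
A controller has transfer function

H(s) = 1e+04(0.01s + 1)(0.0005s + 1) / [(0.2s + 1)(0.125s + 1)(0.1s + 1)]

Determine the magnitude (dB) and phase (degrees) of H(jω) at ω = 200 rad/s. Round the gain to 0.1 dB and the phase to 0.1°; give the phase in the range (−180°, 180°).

At ω = 200 rad/s:
zero (1 + j200·0.01) = 1 + j2 → |·| ≈ 2.2361, ∠ ≈ 63.43°
zero (1 + j200·0.0005) = 1 + j0.1 → |·| ≈ 1.005, ∠ ≈ 5.71°
pole (1 + j200·0.2) = 1 + j40 → |·| ≈ 40.012, ∠ ≈ 88.57°
pole (1 + j200·0.125) = 1 + j25 → |·| ≈ 25.02, ∠ ≈ 87.71°
pole (1 + j200·0.1) = 1 + j20 → |·| ≈ 20.025, ∠ ≈ 87.14°
|H| = 1e+04 · 2.2361 · 1.005 / (40.012 · 25.02 · 20.025) ≈ 1.121
Gain = 20 log₁₀(1.121) ≈ 0.99 dB
∠H = (63.43° + 5.71°) − (88.57° + 87.71° + 87.14°) = -194.28° ≡ 165.72° (principal value)

1.0 dB, 165.7°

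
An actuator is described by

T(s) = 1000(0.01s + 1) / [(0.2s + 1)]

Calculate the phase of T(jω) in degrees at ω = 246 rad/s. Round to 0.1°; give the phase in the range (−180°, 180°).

At ω = 246 rad/s:
zero (1 + j246·0.01) = 1 + j2.46 → |·| ≈ 2.6555, ∠ ≈ 67.88°
pole (1 + j246·0.2) = 1 + j49.2 → |·| ≈ 49.21, ∠ ≈ 88.84°
∠T = (67.88°) − (88.84°) = -20.96°

-21.0°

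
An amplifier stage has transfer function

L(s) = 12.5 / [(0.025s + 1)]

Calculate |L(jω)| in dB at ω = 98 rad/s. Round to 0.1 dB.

13.5 dB

At ω = 98 rad/s:
pole (1 + j98·0.025) = 1 + j2.45 → |·| ≈ 2.6462, ∠ ≈ 67.80°
|L| = 12.5 · 1 / (2.6462) ≈ 4.7238
Gain = 20 log₁₀(4.7238) ≈ 13.49 dB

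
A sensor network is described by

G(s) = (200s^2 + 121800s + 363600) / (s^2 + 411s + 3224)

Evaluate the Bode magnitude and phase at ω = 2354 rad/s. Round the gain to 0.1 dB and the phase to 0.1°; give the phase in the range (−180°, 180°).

Substitute s = j2354:
Numerator: 200(j2354)^2 + 121800(j2354) + 363600 = -1107899600 + j286717200
Denominator: (j2354)^2 + 411(j2354) + 3224 = -5538092 + j967494
|N| = √(1107899600² + 286717200²) ≈ 1.1444e+09, ∠N ≈ 165.49°
|D| = √(5538092² + 967494²) ≈ 5.622e+06, ∠D ≈ 170.09°
|G| = 1.1444e+09 / 5.622e+06 ≈ 203.56
Gain = 20 log₁₀(203.56) ≈ 46.17 dB
∠G = 165.49° − 170.09° = -4.60°

46.2 dB, -4.6°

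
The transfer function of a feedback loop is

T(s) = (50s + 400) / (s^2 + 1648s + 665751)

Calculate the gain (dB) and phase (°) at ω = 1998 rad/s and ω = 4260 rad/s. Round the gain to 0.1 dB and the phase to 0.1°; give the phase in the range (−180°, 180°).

Substitute s = j1998:
Numerator: 50(j1998) + 400 = 400 + j99900
Denominator: (j1998)^2 + 1648(j1998) + 665751 = -3326253 + j3292704
|N| = √(400² + 99900²) ≈ 99901, ∠N ≈ 89.77°
|D| = √(3326253² + 3292704²) ≈ 4.6804e+06, ∠D ≈ 135.29°
|T| = 99901 / 4.6804e+06 ≈ 0.021345
Gain = 20 log₁₀(0.021345) ≈ -33.41 dB
∠T = 89.77° − 135.29° = -45.52°

Substitute s = j4260:
Numerator: 50(j4260) + 400 = 400 + j213000
Denominator: (j4260)^2 + 1648(j4260) + 665751 = -17481849 + j7020480
|N| = √(400² + 213000²) ≈ 2.13e+05, ∠N ≈ 89.89°
|D| = √(17481849² + 7020480²) ≈ 1.8839e+07, ∠D ≈ 158.12°
|T| = 2.13e+05 / 1.8839e+07 ≈ 0.011306
Gain = 20 log₁₀(0.011306) ≈ -38.93 dB
∠T = 89.89° − 158.12° = -68.23°

ω = 1998: -33.4 dB, -45.5°; ω = 4260: -38.9 dB, -68.2°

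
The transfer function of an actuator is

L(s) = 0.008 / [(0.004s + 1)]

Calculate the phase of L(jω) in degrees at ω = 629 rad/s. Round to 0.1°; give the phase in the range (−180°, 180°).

At ω = 629 rad/s:
pole (1 + j629·0.004) = 1 + j2.516 → |·| ≈ 2.7074, ∠ ≈ 68.32°
∠L = (0°) − (68.32°) = -68.32°

-68.3°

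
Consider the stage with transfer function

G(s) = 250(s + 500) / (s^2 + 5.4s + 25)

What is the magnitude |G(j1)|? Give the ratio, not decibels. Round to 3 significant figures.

5.08e+03

At s = jω = j1:
zero (s+500): 500 + j1 → |·| = √(500²+1²) = √250001 ≈ 500, ∠ = arctan(1/500) ≈ 0.11°
quadratic: (j1)² + 5.4·j1 + 25 = 24 + j5.4 → |·| ≈ 24.6, ∠ ≈ 12.68°
|G| = 250 · 500 / 24.6 ≈ 5081.3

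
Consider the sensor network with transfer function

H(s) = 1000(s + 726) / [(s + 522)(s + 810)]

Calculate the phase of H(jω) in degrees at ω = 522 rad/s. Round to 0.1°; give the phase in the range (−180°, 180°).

At s = jω = j522:
zero (s+726): 726 + j522 → |·| = √(726²+522²) = √799560 ≈ 894.18, ∠ = arctan(522/726) ≈ 35.72°
pole (s+522): 522 + j522 → |·| = √(522²+522²) = √544968 ≈ 738.22, ∠ = arctan(522/522) ≈ 45.00°
pole (s+810): 810 + j522 → |·| = √(810²+522²) = √928584 ≈ 963.63, ∠ = arctan(522/810) ≈ 32.80°
∠H = 35.72° − 77.80° = -42.08°

-42.1°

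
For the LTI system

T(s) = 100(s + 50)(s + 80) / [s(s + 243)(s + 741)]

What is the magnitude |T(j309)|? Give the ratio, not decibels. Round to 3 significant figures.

At s = jω = j309:
zero (s+50): 50 + j309 → |·| = √(50²+309²) = √97981 ≈ 313.02, ∠ = arctan(309/50) ≈ 80.81°
zero (s+80): 80 + j309 → |·| = √(80²+309²) = √101881 ≈ 319.19, ∠ = arctan(309/80) ≈ 75.48°
pole (s+243): 243 + j309 → |·| = √(243²+309²) = √154530 ≈ 393.1, ∠ = arctan(309/243) ≈ 51.82°
pole (s+741): 741 + j309 → |·| = √(741²+309²) = √644562 ≈ 802.85, ∠ = arctan(309/741) ≈ 22.64°
pole at origin: |s| = 309, ∠ = 90.00° (in denominator)
|T| = 100 · 99913 / 9.7521e+07 ≈ 0.10245

0.102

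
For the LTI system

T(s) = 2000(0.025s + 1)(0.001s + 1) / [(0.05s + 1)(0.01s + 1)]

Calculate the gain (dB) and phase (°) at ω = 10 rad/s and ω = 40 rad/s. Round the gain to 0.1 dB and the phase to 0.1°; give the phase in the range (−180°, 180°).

ω = 10: 65.3 dB, -17.7°; ω = 40: 61.4 dB, -37.9°

At ω = 10 rad/s:
zero (1 + j10·0.025) = 1 + j0.25 → |·| ≈ 1.0308, ∠ ≈ 14.04°
zero (1 + j10·0.001) = 1 + j0.01 → |·| ≈ 1, ∠ ≈ 0.57°
pole (1 + j10·0.05) = 1 + j0.5 → |·| ≈ 1.118, ∠ ≈ 26.57°
pole (1 + j10·0.01) = 1 + j0.1 → |·| ≈ 1.005, ∠ ≈ 5.71°
|T| = 2000 · 1.0308 · 1 / (1.118 · 1.005) ≈ 1834.8
Gain = 20 log₁₀(1834.8) ≈ 65.27 dB
∠T = (14.04° + 0.57°) − (26.57° + 5.71°) = -17.67°

At ω = 40 rad/s:
zero (1 + j40·0.025) = 1 + j1 → |·| ≈ 1.4142, ∠ ≈ 45.00°
zero (1 + j40·0.001) = 1 + j0.04 → |·| ≈ 1.0008, ∠ ≈ 2.29°
pole (1 + j40·0.05) = 1 + j2 → |·| ≈ 2.2361, ∠ ≈ 63.43°
pole (1 + j40·0.01) = 1 + j0.4 → |·| ≈ 1.077, ∠ ≈ 21.80°
|T| = 2000 · 1.4142 · 1.0008 / (2.2361 · 1.077) ≈ 1175.4
Gain = 20 log₁₀(1175.4) ≈ 61.40 dB
∠T = (45.00° + 2.29°) − (63.43° + 21.80°) = -37.94°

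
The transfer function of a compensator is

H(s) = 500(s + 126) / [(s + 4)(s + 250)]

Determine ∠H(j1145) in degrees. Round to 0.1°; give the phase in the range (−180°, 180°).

-83.8°

At s = jω = j1145:
zero (s+126): 126 + j1145 → |·| = √(126²+1145²) = √1326901 ≈ 1151.9, ∠ = arctan(1145/126) ≈ 83.72°
pole (s+4): 4 + j1145 → |·| = √(4²+1145²) = √1311041 ≈ 1145, ∠ = arctan(1145/4) ≈ 89.80°
pole (s+250): 250 + j1145 → |·| = √(250²+1145²) = √1373525 ≈ 1172, ∠ = arctan(1145/250) ≈ 77.68°
∠H = 83.72° − 167.48° = -83.76°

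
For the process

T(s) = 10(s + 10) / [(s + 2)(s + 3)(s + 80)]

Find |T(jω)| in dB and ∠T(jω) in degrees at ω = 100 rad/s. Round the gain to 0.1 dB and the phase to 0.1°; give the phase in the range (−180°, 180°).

-62.1 dB, -144.2°

At s = jω = j100:
zero (s+10): 10 + j100 → |·| = √(10²+100²) = √10100 ≈ 100.5, ∠ = arctan(100/10) ≈ 84.29°
pole (s+2): 2 + j100 → |·| = √(2²+100²) = √10004 ≈ 100.02, ∠ = arctan(100/2) ≈ 88.85°
pole (s+3): 3 + j100 → |·| = √(3²+100²) = √10009 ≈ 100.04, ∠ = arctan(100/3) ≈ 88.28°
pole (s+80): 80 + j100 → |·| = √(80²+100²) = √16400 ≈ 128.06, ∠ = arctan(100/80) ≈ 51.34°
|T| = 10 · 100.5 / 1.2814e+06 ≈ 0.0007843
Gain = 20 log₁₀(0.0007843) ≈ -62.11 dB
∠T = 84.29° − 228.47° = -144.18°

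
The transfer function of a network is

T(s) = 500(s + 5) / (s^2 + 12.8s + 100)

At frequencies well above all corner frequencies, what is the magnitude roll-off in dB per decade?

Each pole contributes −20 dB/decade at high frequency; each zero contributes +20 dB/decade.
Net: 1 zero(s) − 2 pole(s) → -20 dB/decade.

-20 dB/decade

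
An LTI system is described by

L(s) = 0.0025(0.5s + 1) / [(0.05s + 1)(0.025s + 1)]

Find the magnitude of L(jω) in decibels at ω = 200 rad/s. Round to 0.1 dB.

-46.2 dB

At ω = 200 rad/s:
zero (1 + j200·0.5) = 1 + j100 → |·| ≈ 100, ∠ ≈ 89.43°
pole (1 + j200·0.05) = 1 + j10 → |·| ≈ 10.05, ∠ ≈ 84.29°
pole (1 + j200·0.025) = 1 + j5 → |·| ≈ 5.099, ∠ ≈ 78.69°
|L| = 0.0025 · 100 / (10.05 · 5.099) ≈ 0.0048785
Gain = 20 log₁₀(0.0048785) ≈ -46.23 dB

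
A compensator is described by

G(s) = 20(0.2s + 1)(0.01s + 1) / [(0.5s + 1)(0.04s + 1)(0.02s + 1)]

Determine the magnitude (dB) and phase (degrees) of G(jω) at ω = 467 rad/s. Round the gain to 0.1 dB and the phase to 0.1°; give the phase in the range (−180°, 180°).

At ω = 467 rad/s:
zero (1 + j467·0.2) = 1 + j93.4 → |·| ≈ 93.405, ∠ ≈ 89.39°
zero (1 + j467·0.01) = 1 + j4.67 → |·| ≈ 4.7759, ∠ ≈ 77.91°
pole (1 + j467·0.5) = 1 + j233.5 → |·| ≈ 233.5, ∠ ≈ 89.75°
pole (1 + j467·0.04) = 1 + j18.68 → |·| ≈ 18.707, ∠ ≈ 86.94°
pole (1 + j467·0.02) = 1 + j9.34 → |·| ≈ 9.3934, ∠ ≈ 83.89°
|G| = 20 · 93.405 · 4.7759 / (233.5 · 18.707 · 9.3934) ≈ 0.21744
Gain = 20 log₁₀(0.21744) ≈ -13.25 dB
∠G = (89.39° + 77.91°) − (89.75° + 86.94° + 83.89°) = -93.28°

-13.3 dB, -93.3°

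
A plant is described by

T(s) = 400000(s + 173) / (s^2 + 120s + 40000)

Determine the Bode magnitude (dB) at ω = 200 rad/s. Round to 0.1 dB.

At s = jω = j200:
zero (s+173): 173 + j200 → |·| = √(173²+200²) = √69929 ≈ 264.44, ∠ = arctan(200/173) ≈ 49.14°
quadratic: (j200)² + 120·j200 + 40000 = 0 + j24000 → |·| ≈ 24000, ∠ ≈ 90.00°
|T| = 400000 · 264.44 / 24000 ≈ 4407.3
Gain = 20 log₁₀(4407.3) ≈ 72.88 dB

72.9 dB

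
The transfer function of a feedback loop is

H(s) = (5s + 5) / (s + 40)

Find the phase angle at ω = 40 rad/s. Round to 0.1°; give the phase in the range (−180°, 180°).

43.6°

Substitute s = j40:
Numerator: 5(j40) + 5 = 5 + j200
Denominator: (j40) + 40 = 40 + j40
|N| = √(5² + 200²) ≈ 200.06, ∠N ≈ 88.57°
|D| = √(40² + 40²) ≈ 56.569, ∠D ≈ 45.00°
∠H = 88.57° − 45.00° = 43.57°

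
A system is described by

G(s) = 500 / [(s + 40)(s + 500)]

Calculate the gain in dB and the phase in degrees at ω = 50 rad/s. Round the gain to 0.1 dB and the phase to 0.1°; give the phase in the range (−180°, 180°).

-36.2 dB, -57.1°

At s = jω = j50:
pole (s+40): 40 + j50 → |·| = √(40²+50²) = √4100 ≈ 64.031, ∠ = arctan(50/40) ≈ 51.34°
pole (s+500): 500 + j50 → |·| = √(500²+50²) = √252500 ≈ 502.49, ∠ = arctan(50/500) ≈ 5.71°
|G| = 500 / 32175 ≈ 0.01554
Gain = 20 log₁₀(0.01554) ≈ -36.17 dB
∠G = 0.00° − 57.05° = -57.05°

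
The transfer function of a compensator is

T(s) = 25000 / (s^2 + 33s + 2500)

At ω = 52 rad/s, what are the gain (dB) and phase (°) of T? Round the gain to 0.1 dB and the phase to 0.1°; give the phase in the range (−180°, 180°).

At s = jω = j52:
quadratic: (j52)² + 33·j52 + 2500 = -204 + j1716 → |·| ≈ 1728.1, ∠ ≈ 96.78°
|T| = 25000 / 1728.1 ≈ 14.467
Gain = 20 log₁₀(14.467) ≈ 23.21 dB
∠T = 0.00° − 96.78° = -96.78°

23.2 dB, -96.8°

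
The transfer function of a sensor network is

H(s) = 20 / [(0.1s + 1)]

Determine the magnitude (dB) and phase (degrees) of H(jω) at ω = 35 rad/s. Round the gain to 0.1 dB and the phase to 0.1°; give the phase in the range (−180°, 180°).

At ω = 35 rad/s:
pole (1 + j35·0.1) = 1 + j3.5 → |·| ≈ 3.6401, ∠ ≈ 74.05°
|H| = 20 · 1 / (3.6401) ≈ 5.4944
Gain = 20 log₁₀(5.4944) ≈ 14.80 dB
∠H = (0°) − (74.05°) = -74.05°

14.8 dB, -74.1°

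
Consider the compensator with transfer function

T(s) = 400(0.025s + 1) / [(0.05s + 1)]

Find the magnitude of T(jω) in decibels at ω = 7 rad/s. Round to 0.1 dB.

51.7 dB

At ω = 7 rad/s:
zero (1 + j7·0.025) = 1 + j0.175 → |·| ≈ 1.0152, ∠ ≈ 9.93°
pole (1 + j7·0.05) = 1 + j0.35 → |·| ≈ 1.0595, ∠ ≈ 19.29°
|T| = 400 · 1.0152 / (1.0595) ≈ 383.28
Gain = 20 log₁₀(383.28) ≈ 51.67 dB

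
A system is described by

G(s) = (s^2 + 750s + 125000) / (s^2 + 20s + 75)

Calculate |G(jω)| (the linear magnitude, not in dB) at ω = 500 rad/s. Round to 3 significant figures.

1.58

Substitute s = j500:
Numerator: (j500)^2 + 750(j500) + 125000 = -125000 + j375000
Denominator: (j500)^2 + 20(j500) + 75 = -249925 + j10000
|N| = √(125000² + 375000²) ≈ 3.9528e+05, ∠N ≈ 108.43°
|D| = √(249925² + 10000²) ≈ 2.5012e+05, ∠D ≈ 177.71°
|G| = 3.9528e+05 / 2.5012e+05 ≈ 1.5804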